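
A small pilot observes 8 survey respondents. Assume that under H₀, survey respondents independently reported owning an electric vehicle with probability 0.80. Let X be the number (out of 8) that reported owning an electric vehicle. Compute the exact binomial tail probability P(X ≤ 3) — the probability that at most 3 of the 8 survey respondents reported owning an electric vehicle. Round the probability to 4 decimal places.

P = 0.0104

X ~ Binomial(n=8, p=0.80).
P(X ≤ 3) = C(8,0)·0.80^0·0.20^8 + C(8,1)·0.80^1·0.20^7 + C(8,2)·0.80^2·0.20^6 + C(8,3)·0.80^3·0.20^5.
= 0.000003 + 0.000082 + 0.001147 + 0.009175 = 0.0104.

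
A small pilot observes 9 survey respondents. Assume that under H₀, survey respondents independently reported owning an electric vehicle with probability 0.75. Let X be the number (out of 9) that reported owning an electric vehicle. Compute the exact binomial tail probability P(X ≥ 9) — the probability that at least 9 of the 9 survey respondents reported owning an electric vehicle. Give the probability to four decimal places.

X ~ Binomial(n=9, p=0.75).
P(X ≥ 9) = C(9,9)·0.75^9·0.25^0.
= 0.075085 = 0.0751.

P = 0.0751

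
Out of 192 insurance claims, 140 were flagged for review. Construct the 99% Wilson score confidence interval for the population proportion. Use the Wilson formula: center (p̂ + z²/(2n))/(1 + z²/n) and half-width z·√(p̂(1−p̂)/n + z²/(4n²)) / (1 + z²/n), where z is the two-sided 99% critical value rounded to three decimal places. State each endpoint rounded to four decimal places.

(0.6399, 0.8031)

p̂ = 140/192 = 0.72917; z = 2.576, so z² = 6.635776.
1 + z²/n = 1.034561.
Center = (0.72917 + 0.017281)/1.034561 = 0.72151.
Radicand: p̂(1−p̂)/n + z²/(4n²) = 0.001028555 + 0.000045002 = 0.001073557.
Half-width = 2.576·√0.001073557/1.034561 = 0.08158.
CI: 0.72151 ± 0.08158 = (0.6399, 0.8031).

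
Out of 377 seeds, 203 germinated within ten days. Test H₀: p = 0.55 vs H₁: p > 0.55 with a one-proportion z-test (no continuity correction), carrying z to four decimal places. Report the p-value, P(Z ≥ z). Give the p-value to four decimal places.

p-value = 0.6738

With x = 203 successes in n = 377, p̂ = 0.53846.
Null standard error: √(0.55·0.45/377) = √0.000656499 = 0.025622.
Test statistic (full precision, shown to 4 dp): z = (203/377 − 0.55)/SE₀ ≈ -0.4503.
From the standard normal, P(Z ≥ z) = 0.6738.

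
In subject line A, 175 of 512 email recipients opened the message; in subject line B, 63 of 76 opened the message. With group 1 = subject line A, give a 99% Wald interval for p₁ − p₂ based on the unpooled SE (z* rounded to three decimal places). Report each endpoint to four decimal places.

(-0.6108, -0.3635)

p̂₁ = 0.34180, p̂₂ = 0.82895, so the observed difference is -0.48715.
SE = √(0.000439398 + 0.001865706) = √0.002305104 = 0.048011.
The 99% critical value is z* = 2.576. Margin = 2.576·0.048011 = 0.12368.
So the interval runs from -0.6108 to -0.3635.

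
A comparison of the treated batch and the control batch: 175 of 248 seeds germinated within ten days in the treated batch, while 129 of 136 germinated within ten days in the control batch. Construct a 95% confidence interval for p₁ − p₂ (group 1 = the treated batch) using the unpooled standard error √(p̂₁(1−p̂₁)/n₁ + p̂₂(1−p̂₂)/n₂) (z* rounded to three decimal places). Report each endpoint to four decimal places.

p̂₁ = 0.70565, p̂₂ = 0.94853, so the observed difference is -0.24288.
SE = √(0.000837541 + 0.000358981) = √0.001196522 = 0.034591.
The 95% critical value is z* = 1.960. Margin = 1.960·0.034591 = 0.06780.
So the interval runs from -0.3107 to -0.1751.

(-0.3107, -0.1751)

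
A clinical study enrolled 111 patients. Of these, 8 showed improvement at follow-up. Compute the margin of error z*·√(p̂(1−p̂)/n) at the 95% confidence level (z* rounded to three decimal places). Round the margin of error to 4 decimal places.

The sample proportion is 8/111 = 0.07207.
SE(p̂) = √(0.07207·0.92793/111) = 0.024546.
For 95% confidence, z* = 1.960.
ME = 1.960·0.024546 = 0.0481.

ME = 0.0481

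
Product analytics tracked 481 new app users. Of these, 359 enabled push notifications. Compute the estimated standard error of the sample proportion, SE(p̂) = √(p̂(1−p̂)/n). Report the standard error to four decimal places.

The sample proportion is 359/481 = 0.74636.
p̂(1−p̂) = 0.74636·0.25364 = 0.189307.
SE = √(0.189307/481) = √0.000393570 = 0.0198.

SE = 0.0198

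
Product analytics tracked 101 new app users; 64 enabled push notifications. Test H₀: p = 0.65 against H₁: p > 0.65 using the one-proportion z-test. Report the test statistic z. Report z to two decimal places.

z = -0.34

The sample proportion is 64/101 = 0.63366.
SE₀ = √(0.65·0.35/101) = 0.047460.
z = (0.63366 − 0.65)/0.047460 = -0.01634/0.047460 = -0.34.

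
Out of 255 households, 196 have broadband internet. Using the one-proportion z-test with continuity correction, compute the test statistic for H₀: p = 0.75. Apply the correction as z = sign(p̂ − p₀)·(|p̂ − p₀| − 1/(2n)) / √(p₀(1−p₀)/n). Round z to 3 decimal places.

With x = 196 successes in n = 255, p̂ = 0.76863. p̂ − p₀ = 0.018627.
Continuity correction 1/(2n) = 1/510 = 0.001961.
Corrected numerator: |0.018627| − 0.001961 = 0.016666.
SE₀ = √(0.75·0.25/255) = 0.027116.
z = +0.016666/0.027116 = 0.615.

z = 0.615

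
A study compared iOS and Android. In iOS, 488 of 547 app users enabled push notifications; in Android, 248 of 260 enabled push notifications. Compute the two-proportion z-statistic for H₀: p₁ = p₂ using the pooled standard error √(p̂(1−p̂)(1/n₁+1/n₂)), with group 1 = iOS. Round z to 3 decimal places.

z = -2.892

p̂₁ = 488/547 = 0.89214, p̂₂ = 248/260 = 0.95385.
Pooling: p̂ = 736/807 = 0.91202.
Pooled SE = √[0.0802397·0.00567431] ≈ 0.021338.
z = -0.06171/0.021338 = -2.892.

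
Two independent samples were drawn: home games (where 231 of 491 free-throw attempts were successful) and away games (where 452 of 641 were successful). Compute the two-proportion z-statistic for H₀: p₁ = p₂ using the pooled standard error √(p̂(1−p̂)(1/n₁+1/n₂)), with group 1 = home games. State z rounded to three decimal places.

z = -7.999

Sample proportions: p̂₁ = 231/491 = 0.47047 and p̂₂ = 452/641 = 0.70515.
Pooling: p̂ = 683/1132 = 0.60336.
Pooled SE = √[0.2393174·0.00359672] ≈ 0.029339.
z = -0.23468/0.029339 = -7.999.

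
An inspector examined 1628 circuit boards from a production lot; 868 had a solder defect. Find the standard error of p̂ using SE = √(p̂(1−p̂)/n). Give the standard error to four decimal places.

Sample proportion p̂ = 868/1628 = 0.53317.
p̂(1−p̂) = 0.53317·0.46683 = 0.248900.
Dividing by n and taking the root: √0.000152887 = 0.0124.

SE = 0.0124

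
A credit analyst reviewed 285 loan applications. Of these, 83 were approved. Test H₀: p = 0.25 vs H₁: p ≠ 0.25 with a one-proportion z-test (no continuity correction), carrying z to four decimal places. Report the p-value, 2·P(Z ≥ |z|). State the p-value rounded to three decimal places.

With x = 83 successes in n = 285, p̂ = 0.29123.
Under H₀, SE = √(p₀(1−p₀)/n) = √(0.25·0.75/285) = √0.000657895 = 0.025649.
z = (p̂ − p₀)/SE = (83/285 − 0.25)/0.025649 ≈ 1.6074.
p-value = 2·P(Z ≥ |z|) with z = 1.6074 → 0.108.

p-value = 0.108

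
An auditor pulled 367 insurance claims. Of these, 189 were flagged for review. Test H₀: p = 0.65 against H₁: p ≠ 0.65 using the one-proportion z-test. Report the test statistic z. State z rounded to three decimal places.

z = -5.423

p̂ = 189/367 = 0.51499.
Under H₀, SE = √(p₀(1−p₀)/n) = √(0.65·0.35/367) = √0.000619891 = 0.024898.
z = (p̂ − p₀)/SE = (0.51499 − 0.65)/0.024898 = -5.423.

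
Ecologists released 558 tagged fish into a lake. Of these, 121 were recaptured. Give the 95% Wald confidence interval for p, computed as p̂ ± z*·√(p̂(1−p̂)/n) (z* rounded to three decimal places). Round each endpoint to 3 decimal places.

(0.183, 0.251)

Sample proportion p̂ = 121/558 = 0.21685.
SE = √(p̂(1−p̂)/n) = √(0.169824/558) = 0.017445.
The 95% critical value is z* = 1.960.
Margin = 1.960·0.017445 = 0.03419.
So the interval runs from 0.183 to 0.251.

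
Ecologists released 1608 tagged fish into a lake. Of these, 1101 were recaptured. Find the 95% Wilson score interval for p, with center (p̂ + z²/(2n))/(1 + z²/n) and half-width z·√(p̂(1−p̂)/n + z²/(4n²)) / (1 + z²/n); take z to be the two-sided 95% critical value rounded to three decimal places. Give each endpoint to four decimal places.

(0.6616, 0.7069)

p̂ = 1101/1608 = 0.68470; z = 1.960, so z² = 3.841600.
Denominator 1 + z²/n = 1 + 3.841600/1608 = 1.002389.
Center = (0.68470 + 0.001195)/1.002389 = 0.68426.
Radicand: p̂(1−p̂)/n + z²/(4n²) = 0.000134257 + 0.000000371 = 0.000134628.
Half-width = z·√(radicand)/denom = 1.960·0.011603/1.002389 = 0.02269.
So the interval runs from 0.6616 to 0.7069.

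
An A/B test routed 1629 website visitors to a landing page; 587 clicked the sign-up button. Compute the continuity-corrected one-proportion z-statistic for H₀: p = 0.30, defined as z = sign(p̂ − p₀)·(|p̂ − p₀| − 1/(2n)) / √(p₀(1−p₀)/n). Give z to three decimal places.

z = 5.288

Sample proportion p̂ = 587/1629 = 0.36034. p̂ − p₀ = 0.060344.
Continuity correction 1/(2n) = 1/3258 = 0.000307.
Corrected numerator: |0.060344| − 0.000307 = 0.060037.
SE₀ = √(0.30·0.70/1629) = 0.011354.
z = +0.060037/0.011354 = 5.288.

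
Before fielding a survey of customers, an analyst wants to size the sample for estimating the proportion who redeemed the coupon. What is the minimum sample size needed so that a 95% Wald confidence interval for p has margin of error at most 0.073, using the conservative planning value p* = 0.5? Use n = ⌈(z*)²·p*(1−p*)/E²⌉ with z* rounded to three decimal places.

n = 181

For 95% confidence, z* = 1.960.
p*(1−p*) = 0.2500.
(z*)²·p*(1−p*)/E² = 3.841600·0.2500/0.005329 = 180.221.
Rounding up, n = 181.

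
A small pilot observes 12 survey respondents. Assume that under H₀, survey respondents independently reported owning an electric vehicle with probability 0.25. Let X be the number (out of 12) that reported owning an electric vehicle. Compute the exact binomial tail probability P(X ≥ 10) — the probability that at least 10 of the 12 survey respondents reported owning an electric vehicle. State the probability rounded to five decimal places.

X ~ Binomial(n=12, p=0.25).
P(X ≥ 10) = C(12,10)·0.25^10·0.75^2 + C(12,11)·0.25^11·0.75^1 + C(12,12)·0.25^12·0.75^0.
= 0.000035 + 0.000002 + 0.000000 = 0.00004.

P = 0.00004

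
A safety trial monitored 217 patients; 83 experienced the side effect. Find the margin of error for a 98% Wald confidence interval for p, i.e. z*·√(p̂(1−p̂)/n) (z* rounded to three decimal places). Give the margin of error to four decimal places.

ME = 0.0767

p̂ = 83/217 = 0.38249.
Standard error of p̂: √(0.236191/217) = √0.001088438 = 0.032991.
For 98% confidence, z* = 2.326.
So ME = 0.0767.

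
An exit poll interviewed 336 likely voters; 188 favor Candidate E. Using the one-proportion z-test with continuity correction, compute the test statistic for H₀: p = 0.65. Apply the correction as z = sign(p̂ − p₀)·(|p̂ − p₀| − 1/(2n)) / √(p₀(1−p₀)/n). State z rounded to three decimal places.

z = -3.420

Sample proportion p̂ = 188/336 = 0.55952. p̂ − p₀ = -0.090476.
1/(2n) = 0.001488.
Corrected numerator: |-0.090476| − 0.001488 = 0.088988.
Under H₀, SE = √(p₀(1−p₀)/n) = √(0.65·0.35/336) = √0.000677083 = 0.026021.
z = (−)0.088988/0.026021 = -3.420.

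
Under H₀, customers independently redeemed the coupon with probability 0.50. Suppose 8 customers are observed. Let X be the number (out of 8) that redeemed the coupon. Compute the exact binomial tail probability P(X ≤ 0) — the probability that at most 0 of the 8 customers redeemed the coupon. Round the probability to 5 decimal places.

X ~ Binomial(n=8, p=0.50).
P(X ≤ 0) = C(8,0)·0.50^0·0.50^8.
= 0.003906 = 0.00391.

P = 0.00391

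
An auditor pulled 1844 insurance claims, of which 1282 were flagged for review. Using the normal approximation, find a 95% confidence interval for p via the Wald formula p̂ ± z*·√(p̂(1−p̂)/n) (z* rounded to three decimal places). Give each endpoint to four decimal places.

With x = 1282 successes in n = 1844, p̂ = 0.69523.
SE(p̂) = √(0.69523·0.30477/1844) = 0.010719.
z* = 1.960 at the 95% level.
Margin of error: 1.960 × 0.010719 = 0.02101.
So the interval runs from 0.6742 to 0.7162.

(0.6742, 0.7162)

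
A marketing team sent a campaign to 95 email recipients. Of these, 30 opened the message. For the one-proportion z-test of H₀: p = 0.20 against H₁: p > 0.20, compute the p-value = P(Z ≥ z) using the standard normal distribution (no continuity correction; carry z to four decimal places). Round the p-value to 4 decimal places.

p-value = 0.0024

With x = 30 successes in n = 95, p̂ = 0.31579.
SE₀ = √(0.20·0.80/95) = 0.041039.
z = (p̂ − p₀)/SE = (30/95 − 0.20)/0.041039 ≈ 2.8214.
p-value = P(Z ≥ z) with z = 2.8214 → 0.0024.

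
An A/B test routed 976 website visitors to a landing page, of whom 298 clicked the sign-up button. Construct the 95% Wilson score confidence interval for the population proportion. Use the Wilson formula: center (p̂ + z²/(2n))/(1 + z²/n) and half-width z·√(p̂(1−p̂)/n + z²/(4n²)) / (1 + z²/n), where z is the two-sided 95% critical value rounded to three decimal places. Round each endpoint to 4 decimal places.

(0.2772, 0.3349)

Here p̂ = 298/976 = 0.30533 and z = 1.960 (z² = 3.841600).
Denominator 1 + z²/n = 1 + 3.841600/976 = 1.003936.
Adjusted center: (0.30533 + z²/(2n))/1.003936 = 0.30609.
Radicand: p̂(1−p̂)/n + z²/(4n²) = 0.000217318 + 0.000001008 = 0.000218326.
Half-width = z·√(radicand)/denom = 1.960·0.014776/1.003936 = 0.02885.
So the interval runs from 0.2772 to 0.3349.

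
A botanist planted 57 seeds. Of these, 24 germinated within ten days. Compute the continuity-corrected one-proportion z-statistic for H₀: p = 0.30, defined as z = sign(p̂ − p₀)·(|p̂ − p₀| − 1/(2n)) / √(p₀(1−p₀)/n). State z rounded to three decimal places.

The sample proportion is 24/57 = 0.42105. p̂ − p₀ = 0.121053.
Continuity correction 1/(2n) = 1/114 = 0.008772.
Corrected numerator: |0.121053| − 0.008772 = 0.112281.
Under H₀, SE = √(p₀(1−p₀)/n) = √(0.30·0.70/57) = √0.003684211 = 0.060698.
z = (+)0.112281/0.060698 = 1.850.

z = 1.850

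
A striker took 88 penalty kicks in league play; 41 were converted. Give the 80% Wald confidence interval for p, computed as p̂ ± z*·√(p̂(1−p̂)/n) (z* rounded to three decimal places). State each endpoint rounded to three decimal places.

(0.398, 0.534)

Sample proportion p̂ = 41/88 = 0.46591.
SE(p̂) = √(0.46591·0.53409/88) = 0.053176.
The 80% critical value is z* = 1.282.
Margin = 1.282·0.053176 = 0.06817.
CI: 0.46591 ± 0.06817 = (0.398, 0.534).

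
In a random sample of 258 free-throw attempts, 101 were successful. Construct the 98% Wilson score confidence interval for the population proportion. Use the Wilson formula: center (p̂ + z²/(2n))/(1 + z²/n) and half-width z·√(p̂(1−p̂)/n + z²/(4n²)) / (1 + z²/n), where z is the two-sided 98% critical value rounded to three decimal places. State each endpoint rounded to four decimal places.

(0.3237, 0.4637)

p̂ = 101/258 = 0.39147; z = 2.326, so z² = 5.410276.
1 + z²/n = 1.020970.
Center = (0.39147 + 0.010485)/1.020970 = 0.39370.
Radicand: p̂(1−p̂)/n + z²/(4n²) = 0.000923341 + 0.000020320 = 0.000943661.
Half-width = z·√(radicand)/denom = 2.326·0.030719/1.020970 = 0.06998.
Interval: 0.39370 ± 0.06998 → (0.3237, 0.4637).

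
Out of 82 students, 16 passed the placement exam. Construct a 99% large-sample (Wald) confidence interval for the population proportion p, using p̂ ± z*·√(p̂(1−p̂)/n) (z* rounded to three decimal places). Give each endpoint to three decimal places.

(0.082, 0.308)

Sample proportion p̂ = 16/82 = 0.19512.
SE(p̂) = √(0.19512·0.80488/82) = 0.043763.
For 99% confidence, z* = 2.576.
Margin of error: 2.576 × 0.043763 = 0.11273.
CI: 0.19512 ± 0.11273 = (0.082, 0.308).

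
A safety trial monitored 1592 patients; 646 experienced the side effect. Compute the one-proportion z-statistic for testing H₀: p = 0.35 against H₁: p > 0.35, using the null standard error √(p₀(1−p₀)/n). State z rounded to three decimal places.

z = 4.666

p̂ = 646/1592 = 0.40578.
Under H₀, SE = √(p₀(1−p₀)/n) = √(0.35·0.65/1592) = √0.000142902 = 0.011954.
z = (p̂ − p₀)/SE = (0.40578 − 0.35)/0.011954 = 4.666.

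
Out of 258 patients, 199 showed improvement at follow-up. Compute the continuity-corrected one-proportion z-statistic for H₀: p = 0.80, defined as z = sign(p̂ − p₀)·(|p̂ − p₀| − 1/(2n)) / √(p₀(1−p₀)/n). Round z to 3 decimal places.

p̂ = 199/258 = 0.77132. p̂ − p₀ = -0.028682.
1/(2n) = 0.001938.
Corrected numerator: |-0.028682| − 0.001938 = 0.026744.
Under H₀, SE = √(p₀(1−p₀)/n) = √(0.80·0.20/258) = √0.000620155 = 0.024903.
z = (−)0.026744/0.024903 = -1.074.

z = -1.074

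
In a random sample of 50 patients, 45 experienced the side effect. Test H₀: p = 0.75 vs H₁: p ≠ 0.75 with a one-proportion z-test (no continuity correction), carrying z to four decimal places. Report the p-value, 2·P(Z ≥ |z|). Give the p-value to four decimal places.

p-value = 0.0143

With x = 45 successes in n = 50, p̂ = 0.90000.
Null standard error: √(0.75·0.25/50) = √0.003750000 = 0.061237.
Test statistic (full precision, shown to 4 dp): z = (45/50 − 0.75)/SE₀ ≈ 2.4495.
From the standard normal, 2·P(Z ≥ |z|) = 0.0143.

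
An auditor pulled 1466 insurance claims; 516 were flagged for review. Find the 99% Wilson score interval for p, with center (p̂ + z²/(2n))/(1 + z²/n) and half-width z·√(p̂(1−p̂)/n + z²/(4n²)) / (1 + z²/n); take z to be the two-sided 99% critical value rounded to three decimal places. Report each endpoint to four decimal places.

Here p̂ = 516/1466 = 0.35198 and z = 2.576 (z² = 6.635776).
Denominator 1 + z²/n = 1 + 6.635776/1466 = 1.004526.
Center = (0.35198 + 0.002263)/1.004526 = 0.35265.
Radicand: p̂(1−p̂)/n + z²/(4n²) = 0.000155586 + 0.000000772 = 0.000156358.
Half-width = z·√(radicand)/denom = 2.576·0.012504/1.004526 = 0.03207.
Interval: 0.35265 ± 0.03207 → (0.3206, 0.3847).

(0.3206, 0.3847)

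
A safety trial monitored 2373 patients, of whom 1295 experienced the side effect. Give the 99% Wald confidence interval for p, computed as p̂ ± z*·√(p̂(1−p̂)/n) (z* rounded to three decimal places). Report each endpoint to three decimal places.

(0.519, 0.572)

Sample proportion p̂ = 1295/2373 = 0.54572.
SE = √(p̂(1−p̂)/n) = √(0.247909/2373) = 0.010221.
For 99% confidence, z* = 2.576.
Margin of error: 2.576 × 0.010221 = 0.02633.
CI: 0.54572 ± 0.02633 = (0.519, 0.572).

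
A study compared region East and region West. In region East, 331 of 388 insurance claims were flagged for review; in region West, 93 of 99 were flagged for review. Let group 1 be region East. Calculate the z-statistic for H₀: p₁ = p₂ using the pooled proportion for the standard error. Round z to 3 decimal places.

z = -2.284

p̂₁ = 331/388 = 0.85309, p̂₂ = 93/99 = 0.93939.
Pooled p̂ = (331+93)/(388+99) = 424/487 = 0.87064.
Pooled SE = √[0.1126285·0.01267833] ≈ 0.037788.
z = -0.08630/0.037788 = -2.284.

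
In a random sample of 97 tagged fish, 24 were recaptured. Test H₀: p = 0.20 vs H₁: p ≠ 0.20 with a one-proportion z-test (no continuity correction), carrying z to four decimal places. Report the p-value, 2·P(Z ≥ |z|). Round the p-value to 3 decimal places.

p-value = 0.243

With x = 24 successes in n = 97, p̂ = 0.24742.
Under H₀, SE = √(p₀(1−p₀)/n) = √(0.20·0.80/97) = √0.001649485 = 0.040614.
Test statistic (full precision, shown to 4 dp): z = (24/97 − 0.20)/SE₀ ≈ 1.1676.
From the standard normal, 2·P(Z ≥ |z|) = 0.243.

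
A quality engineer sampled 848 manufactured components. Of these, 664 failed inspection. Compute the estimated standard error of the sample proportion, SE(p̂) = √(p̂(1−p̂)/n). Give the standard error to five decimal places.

p̂ = 664/848 = 0.78302.
p̂(1−p̂) = 0.169900.
Dividing by n and taking the root: √0.000200354 = 0.01415.

SE = 0.01415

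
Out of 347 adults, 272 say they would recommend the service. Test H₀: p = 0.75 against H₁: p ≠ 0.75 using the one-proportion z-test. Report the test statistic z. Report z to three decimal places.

z = 1.457

With x = 272 successes in n = 347, p̂ = 0.78386.
SE₀ = √(0.75·0.25/347) = 0.023245.
z = (0.78386 − 0.75)/0.023245 = 0.03386/0.023245 = 1.457.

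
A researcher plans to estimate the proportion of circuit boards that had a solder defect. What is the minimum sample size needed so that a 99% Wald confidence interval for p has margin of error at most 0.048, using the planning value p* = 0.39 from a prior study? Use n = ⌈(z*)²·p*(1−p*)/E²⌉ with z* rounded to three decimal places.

For 99% confidence, z* = 2.576.
p*(1−p*) = 0.39·0.61 = 0.2379.
Required n before rounding: 6.635776 × 0.2379 / 0.048² = 685.178.
Rounding up, n = 686.

n = 686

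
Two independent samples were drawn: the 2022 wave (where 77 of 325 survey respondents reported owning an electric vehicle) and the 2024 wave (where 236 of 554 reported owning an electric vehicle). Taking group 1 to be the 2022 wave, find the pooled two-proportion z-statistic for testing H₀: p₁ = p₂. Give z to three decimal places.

z = -5.651

p̂₁ = 77/325 = 0.23692, p̂₂ = 236/554 = 0.42599.
Pooled p̂ = (77+236)/(325+554) = 313/879 = 0.35609.
Pooled SE = √[0.2292889·0.00488198] ≈ 0.033457.
z = -0.18907/0.033457 = -5.651.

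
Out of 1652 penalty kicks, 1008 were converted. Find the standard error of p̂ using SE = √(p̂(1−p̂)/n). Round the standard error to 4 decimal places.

SE = 0.0120

The sample proportion is 1008/1652 = 0.61017.
p̂(1−p̂) = 0.237863.
SE = √(0.237863/1652) = √0.000143985 = 0.0120.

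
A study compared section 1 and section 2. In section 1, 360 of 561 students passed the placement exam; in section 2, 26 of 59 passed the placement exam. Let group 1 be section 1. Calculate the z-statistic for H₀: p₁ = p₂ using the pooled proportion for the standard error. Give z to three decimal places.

Sample proportions: p̂₁ = 360/561 = 0.64171 and p̂₂ = 26/59 = 0.44068.
Pooled p̂ = (360+26)/(561+59) = 386/620 = 0.62258.
Pooled SE = √[0.2349740·0.01873168] ≈ 0.066343.
z = 0.20103/0.066343 = 3.030.

z = 3.030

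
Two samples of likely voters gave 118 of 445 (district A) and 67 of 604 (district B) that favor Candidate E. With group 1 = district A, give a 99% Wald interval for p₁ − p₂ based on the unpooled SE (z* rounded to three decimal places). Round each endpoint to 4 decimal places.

p̂₁ = 118/445 = 0.26517, p̂₂ = 67/604 = 0.11093; p̂₁ − p̂₂ = 0.15424.
Unpooled SE = √(p̂₁(1−p̂₁)/n₁ + p̂₂(1−p̂₂)/n₂) = √(0.000437875 + 0.000163282) = 0.024518.
The 99% critical value is z* = 2.576. Margin of error = 0.06316.
So the interval runs from 0.0911 to 0.2174.

(0.0911, 0.2174)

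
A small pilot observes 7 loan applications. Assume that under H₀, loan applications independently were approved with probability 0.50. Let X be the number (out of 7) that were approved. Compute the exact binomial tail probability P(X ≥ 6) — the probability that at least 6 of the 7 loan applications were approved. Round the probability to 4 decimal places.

X is binomial with n = 7 and p = 0.50.
P(X ≥ 6) = C(7,6)·0.50^6·0.50^1 + C(7,7)·0.50^7·0.50^0.
= 0.054688 + 0.007812 = 0.0625.

P = 0.0625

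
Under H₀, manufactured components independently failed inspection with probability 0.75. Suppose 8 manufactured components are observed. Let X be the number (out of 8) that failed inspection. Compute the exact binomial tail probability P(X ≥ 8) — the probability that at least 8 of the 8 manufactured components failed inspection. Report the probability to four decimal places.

P = 0.1001

X ~ Binomial(n=8, p=0.75).
P(X ≥ 8) = C(8,8)·0.75^8·0.25^0.
= 0.100113 = 0.1001.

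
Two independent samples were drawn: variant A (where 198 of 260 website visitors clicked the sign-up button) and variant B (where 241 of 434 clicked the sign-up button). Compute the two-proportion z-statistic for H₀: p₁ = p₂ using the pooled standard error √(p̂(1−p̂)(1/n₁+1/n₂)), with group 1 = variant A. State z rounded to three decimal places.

p̂₁ = 198/260 = 0.76154, p̂₂ = 241/434 = 0.55530.
Pooled p̂ = (198+241)/(260+434) = 439/694 = 0.63256.
Pooled SE = √[0.2324266·0.00615030] ≈ 0.037809.
z = 0.20624/0.037809 = 5.455.

z = 5.455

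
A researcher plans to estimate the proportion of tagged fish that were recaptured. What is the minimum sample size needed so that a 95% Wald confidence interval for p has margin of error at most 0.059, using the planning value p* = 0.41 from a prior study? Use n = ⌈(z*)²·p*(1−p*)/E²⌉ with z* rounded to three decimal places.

z* = 1.960 at the 95% level.
p*(1−p*) = 0.2419.
(z*)²·p*(1−p*)/E² = 3.841600·0.2419/0.003481 = 266.959.
⌈266.959⌉ = 267.

n = 267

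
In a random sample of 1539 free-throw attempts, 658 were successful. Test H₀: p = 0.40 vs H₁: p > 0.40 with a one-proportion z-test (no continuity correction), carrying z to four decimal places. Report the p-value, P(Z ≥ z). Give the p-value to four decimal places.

p-value = 0.0137

The sample proportion is 658/1539 = 0.42755.
SE₀ = √(0.40·0.60/1539) = 0.012488.
z = (p̂ − p₀)/SE = (658/1539 − 0.40)/0.012488 ≈ 2.2062.
From the standard normal, P(Z ≥ z) = 0.0137.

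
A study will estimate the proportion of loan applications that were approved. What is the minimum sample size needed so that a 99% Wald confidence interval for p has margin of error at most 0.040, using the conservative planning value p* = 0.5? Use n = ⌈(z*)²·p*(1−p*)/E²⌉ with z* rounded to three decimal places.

The 99% critical value is z* = 2.576.
p*(1−p*) = 0.2500.
(z*)²·p*(1−p*)/E² = 6.635776·0.2500/0.001600 = 1036.840.
⌈1036.840⌉ = 1037.

n = 1037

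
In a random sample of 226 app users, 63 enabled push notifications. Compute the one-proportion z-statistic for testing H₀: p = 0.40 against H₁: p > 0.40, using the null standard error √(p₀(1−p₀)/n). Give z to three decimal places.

The sample proportion is 63/226 = 0.27876.
Under H₀, SE = √(p₀(1−p₀)/n) = √(0.40·0.60/226) = √0.001061947 = 0.032588.
Test statistic: z = -0.12124/0.032588 = -3.720.

z = -3.720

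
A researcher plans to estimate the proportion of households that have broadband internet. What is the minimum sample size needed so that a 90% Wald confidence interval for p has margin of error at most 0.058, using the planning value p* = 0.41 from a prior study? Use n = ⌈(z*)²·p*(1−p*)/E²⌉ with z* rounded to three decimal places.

n = 195

For 90% confidence, z* = 1.645.
p*(1−p*) = 0.2419.
(z*)²·p*(1−p*)/E² = 2.706025·0.2419/0.003364 = 194.586.
Rounding up, n = 195.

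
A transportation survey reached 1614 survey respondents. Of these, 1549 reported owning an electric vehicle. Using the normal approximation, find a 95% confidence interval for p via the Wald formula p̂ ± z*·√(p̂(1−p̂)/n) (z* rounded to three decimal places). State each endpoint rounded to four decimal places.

(0.9501, 0.9693)

Sample proportion p̂ = 1549/1614 = 0.95973.
SE(p̂) = √(0.95973·0.04027/1614) = 0.004894.
z* = 1.960 at the 95% level.
Margin = 1.960·0.004894 = 0.00959.
CI: 0.95973 ± 0.00959 = (0.9501, 0.9693).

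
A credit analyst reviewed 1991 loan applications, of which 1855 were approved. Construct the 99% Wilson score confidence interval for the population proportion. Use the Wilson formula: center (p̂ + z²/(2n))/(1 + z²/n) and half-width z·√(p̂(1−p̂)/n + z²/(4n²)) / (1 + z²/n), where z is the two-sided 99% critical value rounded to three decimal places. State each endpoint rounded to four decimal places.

Here p̂ = 1855/1991 = 0.93169 and z = 2.576 (z² = 6.635776).
Denominator 1 + z²/n = 1 + 6.635776/1991 = 1.003333.
Center = (0.93169 + 0.001666)/1.003333 = 0.93026.
Radicand: p̂(1−p̂)/n + z²/(4n²) = 0.000031965 + 0.000000418 = 0.000032383.
Half-width = 2.576·√0.000032383/1.003333 = 0.01461.
Interval: 0.93026 ± 0.01461 → (0.9156, 0.9449).

(0.9156, 0.9449)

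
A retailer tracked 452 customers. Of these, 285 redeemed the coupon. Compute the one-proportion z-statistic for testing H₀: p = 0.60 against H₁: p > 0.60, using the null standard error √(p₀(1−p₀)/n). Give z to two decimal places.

z = 1.32

The sample proportion is 285/452 = 0.63053.
Under H₀, SE = √(p₀(1−p₀)/n) = √(0.60·0.40/452) = √0.000530973 = 0.023043.
Test statistic: z = 0.03053/0.023043 = 1.32.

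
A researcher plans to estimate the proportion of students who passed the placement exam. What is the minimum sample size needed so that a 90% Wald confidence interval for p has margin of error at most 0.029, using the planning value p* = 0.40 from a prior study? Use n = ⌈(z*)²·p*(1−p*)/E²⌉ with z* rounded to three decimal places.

n = 773

The 90% critical value is z* = 1.645.
p*(1−p*) = 0.40·0.60 = 0.2400.
(z*)²·p*(1−p*)/E² = 2.706025·0.2400/0.000841 = 772.231.
Rounding up, n = 773.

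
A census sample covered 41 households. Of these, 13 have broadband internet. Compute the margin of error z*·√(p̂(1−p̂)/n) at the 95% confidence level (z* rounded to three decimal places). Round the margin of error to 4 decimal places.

The sample proportion is 13/41 = 0.31707.
SE(p̂) = √(0.31707·0.68293/41) = 0.072673.
For 95% confidence, z* = 1.960.
Margin of error = z*·SE = 1.960 × 0.072673 = 0.1424.

ME = 0.1424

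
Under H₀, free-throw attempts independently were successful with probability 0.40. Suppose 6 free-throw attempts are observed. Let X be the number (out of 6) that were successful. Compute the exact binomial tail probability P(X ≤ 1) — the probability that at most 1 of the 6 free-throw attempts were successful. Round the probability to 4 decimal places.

X ~ Binomial(n=6, p=0.40).
P(X ≤ 1) = C(6,0)·0.40^0·0.60^6 + C(6,1)·0.40^1·0.60^5.
= 0.046656 + 0.186624 = 0.2333.

P = 0.2333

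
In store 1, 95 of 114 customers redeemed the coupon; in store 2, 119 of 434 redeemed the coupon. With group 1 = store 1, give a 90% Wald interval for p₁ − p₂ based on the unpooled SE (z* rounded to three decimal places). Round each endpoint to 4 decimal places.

p̂₁ = 0.83333, p̂₂ = 0.27419, so the observed difference is 0.55914.
SE = √(0.001218324 + 0.000458552) = √0.001676876 = 0.040950.
The 90% critical value is z* = 1.645. Margin of error = 0.06736.
So the interval runs from 0.4918 to 0.6265.

(0.4918, 0.6265)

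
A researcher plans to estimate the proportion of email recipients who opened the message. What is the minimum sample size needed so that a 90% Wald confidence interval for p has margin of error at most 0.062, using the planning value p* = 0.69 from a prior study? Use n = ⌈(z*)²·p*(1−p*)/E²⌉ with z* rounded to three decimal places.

The 90% critical value is z* = 1.645.
p*(1−p*) = 0.2139.
Required n before rounding: 2.706025 × 0.2139 / 0.062² = 150.577.
Rounding up, n = 151.

n = 151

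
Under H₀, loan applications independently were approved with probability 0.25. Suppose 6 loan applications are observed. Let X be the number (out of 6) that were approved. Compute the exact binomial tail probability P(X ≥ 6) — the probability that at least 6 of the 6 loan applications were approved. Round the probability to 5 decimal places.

P = 0.00024

X ~ Binomial(n=6, p=0.25).
P(X ≥ 6) = C(6,6)·0.25^6·0.75^0.
= 0.000244 = 0.00024.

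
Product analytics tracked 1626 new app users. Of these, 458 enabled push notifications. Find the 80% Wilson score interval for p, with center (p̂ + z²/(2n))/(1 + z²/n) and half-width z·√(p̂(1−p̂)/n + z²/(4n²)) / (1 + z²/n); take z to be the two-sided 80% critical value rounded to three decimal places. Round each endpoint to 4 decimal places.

p̂ = 458/1626 = 0.28167; z = 1.282, so z² = 1.643524.
Denominator 1 + z²/n = 1 + 1.643524/1626 = 1.001011.
Center = (0.28167 + 0.000505)/1.001011 = 0.28189.
Radicand: p̂(1−p̂)/n + z²/(4n²) = 0.000124436 + 0.000000155 = 0.000124591.
Half-width = z·√(radicand)/denom = 1.282·0.011162/1.001011 = 0.01430.
So the interval runs from 0.2676 to 0.2962.

(0.2676, 0.2962)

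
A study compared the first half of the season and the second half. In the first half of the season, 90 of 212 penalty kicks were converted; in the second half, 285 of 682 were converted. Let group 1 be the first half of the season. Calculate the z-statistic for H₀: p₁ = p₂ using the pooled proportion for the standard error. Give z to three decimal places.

z = 0.171

p̂₁ = 90/212 = 0.42453, p̂₂ = 285/682 = 0.41789.
Pooled p̂ = (90+285)/(212+682) = 375/894 = 0.41946.
SE = √[p̂(1−p̂)(1/n₁+1/n₂)] = √[0.41946·0.58054·(1/212+1/682)] ≈ 0.038803.
z = (p̂₁ − p̂₂)/SE = (0.42453 − 0.41789)/0.038803 = 0.00664/0.038803 = 0.171.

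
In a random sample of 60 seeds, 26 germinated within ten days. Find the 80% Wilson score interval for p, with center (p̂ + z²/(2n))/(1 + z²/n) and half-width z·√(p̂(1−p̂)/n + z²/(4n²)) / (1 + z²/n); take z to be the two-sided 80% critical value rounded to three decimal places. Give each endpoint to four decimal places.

(0.3542, 0.5160)

Here p̂ = 26/60 = 0.43333 and z = 1.282 (z² = 1.643524).
Denominator 1 + z²/n = 1 + 1.643524/60 = 1.027392.
Adjusted center: (0.43333 + z²/(2n))/1.027392 = 0.43511.
Radicand: p̂(1−p̂)/n + z²/(4n²) = 0.004092593 + 0.000114134 = 0.004206727.
Half-width = z·√(radicand)/denom = 1.282·0.064859/1.027392 = 0.08093.
So the interval runs from 0.3542 to 0.5160.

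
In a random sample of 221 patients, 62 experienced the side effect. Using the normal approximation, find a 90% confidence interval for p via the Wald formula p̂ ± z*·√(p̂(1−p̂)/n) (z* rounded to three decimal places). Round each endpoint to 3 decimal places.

(0.231, 0.330)

p̂ = 62/221 = 0.28054.
Standard error of p̂: √(0.201839/221) = √0.000913297 = 0.030221.
The 90% critical value is z* = 1.645.
Margin of error: 1.645 × 0.030221 = 0.04971.
Interval: 0.28054 ± 0.04971 → (0.231, 0.330).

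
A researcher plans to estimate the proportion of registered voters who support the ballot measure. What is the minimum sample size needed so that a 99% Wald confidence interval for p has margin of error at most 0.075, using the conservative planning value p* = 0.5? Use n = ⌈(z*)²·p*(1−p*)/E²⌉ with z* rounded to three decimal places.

n = 295

For 99% confidence, z* = 2.576.
p*(1−p*) = 0.50·0.50 = 0.2500.
(z*)²·p*(1−p*)/E² = 6.635776·0.2500/0.005625 = 294.923.
Rounding up, n = 295.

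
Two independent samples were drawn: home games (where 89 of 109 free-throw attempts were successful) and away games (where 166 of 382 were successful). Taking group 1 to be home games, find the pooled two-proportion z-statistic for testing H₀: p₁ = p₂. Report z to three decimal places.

Sample proportions: p̂₁ = 89/109 = 0.81651 and p̂₂ = 166/382 = 0.43455.
Pooling: p̂ = 255/491 = 0.51935.
Pooled SE = √[0.2496256·0.01179211] ≈ 0.054255.
z = 0.38196/0.054255 = 7.040.

z = 7.040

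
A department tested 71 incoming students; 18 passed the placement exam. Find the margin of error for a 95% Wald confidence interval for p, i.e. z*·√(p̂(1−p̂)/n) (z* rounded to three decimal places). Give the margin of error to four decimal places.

ME = 0.1012

With x = 18 successes in n = 71, p̂ = 0.25352.
SE(p̂) = √(0.25352·0.74648/71) = 0.051628.
For 95% confidence, z* = 1.960.
Margin of error = z*·SE = 1.960 × 0.051628 = 0.1012.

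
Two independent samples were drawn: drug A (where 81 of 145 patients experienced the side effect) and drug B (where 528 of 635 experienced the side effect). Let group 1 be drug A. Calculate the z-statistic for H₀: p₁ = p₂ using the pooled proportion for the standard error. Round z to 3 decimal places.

z = -7.166

p̂₁ = 81/145 = 0.55862, p̂₂ = 528/635 = 0.83150.
Pooling: p̂ = 609/780 = 0.78077.
Pooled SE = √[0.1711686·0.00847135] ≈ 0.038079.
z = -0.27288/0.038079 = -7.166.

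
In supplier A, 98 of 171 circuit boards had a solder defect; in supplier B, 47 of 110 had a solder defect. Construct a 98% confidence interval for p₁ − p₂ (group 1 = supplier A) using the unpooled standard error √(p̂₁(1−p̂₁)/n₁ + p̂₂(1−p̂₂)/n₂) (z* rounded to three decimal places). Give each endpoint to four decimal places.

(0.0052, 0.2865)

p̂₁ = 98/171 = 0.57310, p̂₂ = 47/110 = 0.42727; p̂₁ − p̂₂ = 0.14583.
Unpooled SE = √(p̂₁(1−p̂₁)/n₁ + p̂₂(1−p̂₂)/n₂) = √(0.001430740 + 0.002224643) = 0.060460.
The 98% critical value is z* = 2.326. Margin of error = 0.14063.
CI: 0.14583 ± 0.14063 = (0.0052, 0.2865).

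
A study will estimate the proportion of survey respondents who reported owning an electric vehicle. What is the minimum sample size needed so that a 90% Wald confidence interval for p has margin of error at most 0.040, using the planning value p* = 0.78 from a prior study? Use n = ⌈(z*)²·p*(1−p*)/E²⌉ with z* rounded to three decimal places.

For 90% confidence, z* = 1.645.
p*(1−p*) = 0.1716.
Required n before rounding: 2.706025 × 0.1716 / 0.040² = 290.221.
Rounding up, n = 291.

n = 291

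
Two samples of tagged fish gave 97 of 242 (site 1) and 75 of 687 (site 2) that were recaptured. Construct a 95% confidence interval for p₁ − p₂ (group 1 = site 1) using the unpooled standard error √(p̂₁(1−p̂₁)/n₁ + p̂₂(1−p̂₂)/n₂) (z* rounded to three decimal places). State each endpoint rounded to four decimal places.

(0.2257, 0.3577)

p̂₁ = 0.40083, p̂₂ = 0.10917, so the observed difference is 0.29166.
SE = √(0.000992416 + 0.000141561) = √0.001133977 = 0.033675.
z* = 1.960 at the 95% level. Margin of error = 0.06600.
So the interval runs from 0.2257 to 0.3577.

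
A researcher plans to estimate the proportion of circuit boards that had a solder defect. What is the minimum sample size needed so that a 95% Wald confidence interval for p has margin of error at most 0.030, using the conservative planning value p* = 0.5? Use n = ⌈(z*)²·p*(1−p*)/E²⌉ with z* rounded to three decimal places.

n = 1068

The 95% critical value is z* = 1.960.
p*(1−p*) = 0.2500.
(z*)²·p*(1−p*)/E² = 3.841600·0.2500/0.000900 = 1067.111.
⌈1067.111⌉ = 1068.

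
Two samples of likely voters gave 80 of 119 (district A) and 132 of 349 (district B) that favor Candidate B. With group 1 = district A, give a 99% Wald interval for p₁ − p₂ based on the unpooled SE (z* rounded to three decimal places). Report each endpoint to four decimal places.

p̂₁ = 0.67227, p̂₂ = 0.37822, so the observed difference is 0.29405.
SE = √(0.001851457 + 0.000673841) = √0.002525298 = 0.050252.
The 99% critical value is z* = 2.576. Margin of error = 0.12945.
So the interval runs from 0.1646 to 0.4235.

(0.1646, 0.4235)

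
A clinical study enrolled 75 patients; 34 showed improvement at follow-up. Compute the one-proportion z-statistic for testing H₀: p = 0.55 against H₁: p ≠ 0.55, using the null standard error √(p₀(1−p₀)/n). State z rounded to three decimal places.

p̂ = 34/75 = 0.45333.
SE₀ = √(0.55·0.45/75) = 0.057446.
z = (p̂ − p₀)/SE = (0.45333 − 0.55)/0.057446 = -1.683.

z = -1.683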